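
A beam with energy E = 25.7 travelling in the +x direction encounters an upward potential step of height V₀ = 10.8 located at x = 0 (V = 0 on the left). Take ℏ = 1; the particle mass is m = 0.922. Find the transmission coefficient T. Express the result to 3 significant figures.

T = 0.982

On each side the TISE gives plane waves with k = √(2m(E − V))/ℏ: k₁ = √(2·0.922·25.7) = 6.884, k₂ = √(2·0.922·14.9) = 5.242.
Continuity of ψ and ψ′ at the step yields the reflection amplitude r = (k₁ − k₂)/(k₁ + k₂) = 0.1354; thus R = |r|² = 0.01835, T = 0.9817.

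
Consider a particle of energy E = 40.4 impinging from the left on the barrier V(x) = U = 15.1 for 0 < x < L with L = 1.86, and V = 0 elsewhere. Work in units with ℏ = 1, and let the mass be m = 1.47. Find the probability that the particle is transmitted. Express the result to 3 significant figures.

Above the barrier the interior wavenumber is k₂ = √(2m(E − U))/ℏ = 8.624, giving phase k₂L = 16.04.
Matching at both interfaces gives T⁻¹ = 1 + U² sin²(k₂L) / [4E(E − U)] = 1.006, hence T = 0.994.

T = 0.994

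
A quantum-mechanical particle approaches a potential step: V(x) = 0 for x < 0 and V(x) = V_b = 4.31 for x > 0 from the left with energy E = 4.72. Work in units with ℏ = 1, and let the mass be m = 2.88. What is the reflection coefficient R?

The wavenumbers are k₁ = √(2mE)/ℏ = 5.214 on the left and k₂ = √(2m(E − V_b))/ℏ = 1.537 on the right.
Matching ψ and ψ′ at x = 0 gives r = (k₁ − k₂)/(k₁ + k₂), so R = r² = 0.2967 and T = 1 − R = 0.7033.

R = 0.297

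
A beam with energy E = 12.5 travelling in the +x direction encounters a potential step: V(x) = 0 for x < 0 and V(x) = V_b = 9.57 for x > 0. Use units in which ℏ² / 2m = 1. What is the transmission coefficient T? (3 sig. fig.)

T = 0.879

On each side the TISE gives plane waves with k = √(2m(E − V))/ℏ: k₁ = √(2·½·12.5) = 3.536, k₂ = √(2·½·2.93) = 1.712.
Matching ψ and ψ′ at x = 0 gives r = (k₁ − k₂)/(k₁ + k₂), so R = r² = 0.1208 and T = 1 − R = 0.8792.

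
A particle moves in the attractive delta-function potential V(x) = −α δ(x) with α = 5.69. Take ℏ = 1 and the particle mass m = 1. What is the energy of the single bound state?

For x ≠ 0 the bound state is ψ ∝ e^{−κ|x|}; integrating the TISE across the delta gives the cusp condition 2κ = 2mα/ℏ², so κ = 5.690.
Then E = −ℏ²κ²/(2m) = −mα²/(2ℏ²) = -16.19.

E = -16.2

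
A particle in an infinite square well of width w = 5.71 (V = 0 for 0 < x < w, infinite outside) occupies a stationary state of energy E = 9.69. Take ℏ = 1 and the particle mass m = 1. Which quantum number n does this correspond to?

n = 8

From E_n = n²π²ℏ²/(2mw²) invert to n = √(2mw²E)/(πℏ).
n = (5.71/π) × √(2 × 1 × 9.69) = 8.001 → n = 8.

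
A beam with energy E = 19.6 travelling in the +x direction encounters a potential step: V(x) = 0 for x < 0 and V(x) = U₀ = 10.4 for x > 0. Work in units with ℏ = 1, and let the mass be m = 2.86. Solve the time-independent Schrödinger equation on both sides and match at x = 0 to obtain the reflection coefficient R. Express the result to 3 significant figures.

R = 0.0349

On each side the TISE gives plane waves with k = √(2m(E − V))/ℏ: k₁ = √(2·2.86·19.6) = 10.59, k₂ = √(2·2.86·9.2) = 7.254.
Matching ψ and ψ′ at x = 0 gives r = (k₁ − k₂)/(k₁ + k₂), so R = r² = 0.03492 and T = 1 − R = 0.9651.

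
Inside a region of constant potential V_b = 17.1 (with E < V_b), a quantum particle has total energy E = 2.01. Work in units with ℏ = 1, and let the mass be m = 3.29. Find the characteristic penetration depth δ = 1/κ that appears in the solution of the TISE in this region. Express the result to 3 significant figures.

δ = 0.100

Since E < V_b the TISE in this region is ψ'' = κ²ψ with κ = √(2m(V_b − E))/ℏ.
κ = √(2 × 3.29 × 15.09) = 9.965. The penetration depth is δ = 1/κ = 0.100.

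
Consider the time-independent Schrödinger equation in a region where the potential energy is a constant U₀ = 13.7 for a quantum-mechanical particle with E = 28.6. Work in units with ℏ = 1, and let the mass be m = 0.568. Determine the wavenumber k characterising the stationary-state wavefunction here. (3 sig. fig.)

k = 4.11

With E > U₀ the solution is oscillatory, ψ ∝ e^{±ikx} with k = √(2m(E − U₀))/ℏ.
k = √(2 × 0.568 × 14.9) = 4.114.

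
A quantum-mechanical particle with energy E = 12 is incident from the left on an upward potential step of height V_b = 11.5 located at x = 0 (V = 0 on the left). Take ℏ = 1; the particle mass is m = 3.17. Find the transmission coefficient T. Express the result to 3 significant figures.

The wavenumbers are k₁ = √(2mE)/ℏ = 8.722 on the left and k₂ = √(2m(E − V_b))/ℏ = 1.780 on the right.
Matching ψ and ψ′ at x = 0 gives r = (k₁ − k₂)/(k₁ + k₂), so R = r² = 0.4369 and T = 1 − R = 0.5631.

T = 0.563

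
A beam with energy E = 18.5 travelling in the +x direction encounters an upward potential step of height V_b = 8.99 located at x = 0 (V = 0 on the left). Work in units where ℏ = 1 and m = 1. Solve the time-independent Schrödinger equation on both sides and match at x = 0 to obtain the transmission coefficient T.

The wavenumbers are k₁ = √(2mE)/ℏ = 6.083 on the left and k₂ = √(2m(E − V_b))/ℏ = 4.361 on the right.
Continuity of ψ and ψ′ at the step yields the reflection amplitude r = (k₁ − k₂)/(k₁ + k₂) = 0.1648; thus R = |r|² = 0.02717, T = 0.9728.

T = 0.973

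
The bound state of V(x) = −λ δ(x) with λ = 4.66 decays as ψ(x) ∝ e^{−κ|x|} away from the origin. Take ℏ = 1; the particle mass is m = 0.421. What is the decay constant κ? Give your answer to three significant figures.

Integrating the TISE across x = 0 gives the cusp condition ψ'(0⁺) − ψ'(0⁻) = −(2mλ/ℏ²)ψ(0).
With ψ ∝ e^{−κ|x|} this yields −2κ = −2mλ/ℏ², so κ = mλ/ℏ² = 1.962.

κ = 1.96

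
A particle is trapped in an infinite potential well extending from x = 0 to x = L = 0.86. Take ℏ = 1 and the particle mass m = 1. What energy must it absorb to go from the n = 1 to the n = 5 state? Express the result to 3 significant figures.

ΔE = 160

E_n = n²π²ℏ²/(2mL²), so ΔE = (5² − 1²) π²ℏ²/(2mL²).
ΔE = 24 × π² / (2 × 1 × 0.86²) = 160.1.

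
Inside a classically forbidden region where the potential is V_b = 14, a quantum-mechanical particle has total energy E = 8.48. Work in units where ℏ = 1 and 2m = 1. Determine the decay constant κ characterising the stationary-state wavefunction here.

Since E < V_b the TISE in this region is ψ'' = κ²ψ with κ = √(2m(V_b − E))/ℏ.
κ = √(2 × 0.5 × 5.52) = 2.349.

κ = 2.35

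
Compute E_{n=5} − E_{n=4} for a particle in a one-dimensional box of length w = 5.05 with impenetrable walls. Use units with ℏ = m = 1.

ΔE = 1.74

E_n = n²π²ℏ²/(2mw²), so ΔE = (5² − 4²) π²ℏ²/(2mw²).
ΔE = 9 × π² / (2 × 1 × 5.05²) = 1.742.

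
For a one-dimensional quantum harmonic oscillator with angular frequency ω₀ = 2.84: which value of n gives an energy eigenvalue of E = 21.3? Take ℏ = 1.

n = 7

E_n = ℏω₀(n + ½) ⇒ n = E/(ℏω₀) − ½ = 21.3/2.84 − 0.5 = 7.000 → n = 7.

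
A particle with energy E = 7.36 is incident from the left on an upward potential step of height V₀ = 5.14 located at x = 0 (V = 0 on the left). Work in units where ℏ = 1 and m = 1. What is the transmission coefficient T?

On each side the TISE gives plane waves with k = √(2m(E − V))/ℏ: k₁ = √(2·1·7.36) = 3.837, k₂ = √(2·1·2.22) = 2.107.
Continuity of ψ and ψ′ at the step yields the reflection amplitude r = (k₁ − k₂)/(k₁ + k₂) = 0.2910; thus R = |r|² = 0.08467, T = 0.9153.

T = 0.915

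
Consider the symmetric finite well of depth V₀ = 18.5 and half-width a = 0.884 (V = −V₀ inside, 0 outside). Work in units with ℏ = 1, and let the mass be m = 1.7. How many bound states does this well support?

The dimensionless depth is z₀ = a√(2mV₀)/ℏ = 0.884 × √(62.90) = 7.011.
A new bound state (alternating even/odd) appears each time z₀ passes a multiple of π/2, so N = ⌊2z₀/π⌋ + 1 = ⌊4.463⌋ + 1 = 5.

N = 5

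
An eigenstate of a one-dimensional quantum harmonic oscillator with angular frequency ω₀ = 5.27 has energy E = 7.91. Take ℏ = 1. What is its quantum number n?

Invert E_n = (n + ½)ℏω₀: n = E/ℏω₀ − ½ = 1.001, so n = 1.

n = 1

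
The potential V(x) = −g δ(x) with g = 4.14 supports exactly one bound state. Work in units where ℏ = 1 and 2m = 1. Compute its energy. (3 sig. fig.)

The bound state is ψ(x) = √κ e^{−κ|x|}. The derivative jump ψ'(0⁺) − ψ'(0⁻) = −(2mg/ℏ²)ψ(0) fixes κ = mg/ℏ² = 2.070.
Then E = −ℏ²κ²/(2m) = −mg²/(2ℏ²) = -4.285.

E = -4.28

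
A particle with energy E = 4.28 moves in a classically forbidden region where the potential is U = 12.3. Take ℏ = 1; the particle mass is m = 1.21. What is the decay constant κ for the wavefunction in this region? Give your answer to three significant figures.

Since E < U the TISE in this region is ψ'' = κ²ψ with κ = √(2m(U − E))/ℏ.
κ = √(2 × 1.21 × 8.02) = 4.405.

κ = 4.41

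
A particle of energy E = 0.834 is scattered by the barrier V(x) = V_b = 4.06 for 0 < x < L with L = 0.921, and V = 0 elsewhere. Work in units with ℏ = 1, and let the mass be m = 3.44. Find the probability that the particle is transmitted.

T = 0.000445

E < V_b: inside the barrier ψ ∝ e^{±κx} with κ = √(2m(V_b − E))/ℏ = 4.711.
κL = 4.339, sinh(κL) = 38.31.
The exact tunnelling result is T⁻¹ = 1 + V_b² sinh²(κL) / [4E(V_b − E)] = 2249, so T = 0.000445.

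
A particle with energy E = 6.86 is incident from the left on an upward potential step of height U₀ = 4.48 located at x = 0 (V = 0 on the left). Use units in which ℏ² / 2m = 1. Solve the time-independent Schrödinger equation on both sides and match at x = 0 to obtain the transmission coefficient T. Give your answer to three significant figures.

On each side the TISE gives plane waves with k = √(2m(E − V))/ℏ: k₁ = √(2·½·6.86) = 2.619, k₂ = √(2·½·2.38) = 1.543.
Matching ψ and ψ′ at x = 0 gives r = (k₁ − k₂)/(k₁ + k₂), so R = r² = 0.06690 and T = 1 − R = 0.9331.

T = 0.933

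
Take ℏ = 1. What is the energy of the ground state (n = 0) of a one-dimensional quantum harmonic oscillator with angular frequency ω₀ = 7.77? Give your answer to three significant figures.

E = 3.89

Using E_n = (n + ½)ℏω₀: E_0 = 0.5 × 7.77 = 3.885.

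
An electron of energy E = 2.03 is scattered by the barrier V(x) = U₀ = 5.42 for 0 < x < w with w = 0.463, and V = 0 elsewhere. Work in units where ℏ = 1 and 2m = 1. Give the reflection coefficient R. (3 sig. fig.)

R = 0.496

E < U₀: inside the barrier ψ ∝ e^{±κx} with κ = √(2m(U₀ − E))/ℏ = 1.841.
κw = 0.8525, sinh(κw) = 0.9595.
Matching ψ, ψ′ at both faces gives T = [1 + U₀² sinh²(κw) / (4E(U₀ − E))]⁻¹ = 1/1.983 = 0.504.
R = 1 − T = 0.496.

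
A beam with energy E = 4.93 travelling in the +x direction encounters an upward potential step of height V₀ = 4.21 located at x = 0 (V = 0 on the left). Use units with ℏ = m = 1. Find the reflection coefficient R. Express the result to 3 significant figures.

R = 0.200

The wavenumbers are k₁ = √(2mE)/ℏ = 3.140 on the left and k₂ = √(2m(E − V₀))/ℏ = 1.200 on the right.
Continuity of ψ and ψ′ at the step yields the reflection amplitude r = (k₁ − k₂)/(k₁ + k₂) = 0.4470; thus R = |r|² = 0.1998, T = 0.8002.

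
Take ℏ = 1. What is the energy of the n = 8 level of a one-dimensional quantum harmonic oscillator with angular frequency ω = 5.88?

Using E_n = (n + ½)ℏω: E_8 = 8.5 × 5.88 = 49.98.

E = 50.0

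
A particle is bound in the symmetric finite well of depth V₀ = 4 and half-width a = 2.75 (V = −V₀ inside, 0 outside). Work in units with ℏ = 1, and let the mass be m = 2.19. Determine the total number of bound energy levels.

N = 8

The dimensionless depth is z₀ = a√(2mV₀)/ℏ = 2.75 × √(17.52) = 11.51.
The even/odd transcendental equations gain one root per π/2 in z₀, giving N = 1 + ⌊2z₀/π⌋ = 1 + ⌊7.328⌋ = 8.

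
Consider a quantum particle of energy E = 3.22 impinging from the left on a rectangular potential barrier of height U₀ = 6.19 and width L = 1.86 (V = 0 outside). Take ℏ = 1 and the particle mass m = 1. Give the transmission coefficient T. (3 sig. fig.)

T = 0.000461

E < U₀: inside the barrier ψ ∝ e^{±κx} with κ = √(2m(U₀ − E))/ℏ = 2.437.
κL = 4.533, sinh(κL) = 46.52.
Matching ψ, ψ′ at both faces gives T = [1 + U₀² sinh²(κL) / (4E(U₀ − E))]⁻¹ = 1/2169 = 0.000461.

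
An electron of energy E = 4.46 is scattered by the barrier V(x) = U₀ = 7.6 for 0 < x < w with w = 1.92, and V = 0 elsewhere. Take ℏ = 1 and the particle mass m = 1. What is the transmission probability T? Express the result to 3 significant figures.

T = 0.000257

Since E < U₀ the interior solution is evanescent with decay constant κ = √(2m(U₀ − E))/ℏ = 2.506.
κw = 4.812, sinh(κw) = 61.45.
Matching ψ, ψ′ at both faces gives T = [1 + U₀² sinh²(κw) / (4E(U₀ − E))]⁻¹ = 1/3895 = 0.000257.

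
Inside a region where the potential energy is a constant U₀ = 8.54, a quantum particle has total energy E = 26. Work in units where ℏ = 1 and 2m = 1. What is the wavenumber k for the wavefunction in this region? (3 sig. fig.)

With E > U₀ the solution is oscillatory, ψ ∝ e^{±ikx} with k = √(2m(E − U₀))/ℏ.
k = √(2 × 0.5 × 17.46) = 4.179.

k = 4.18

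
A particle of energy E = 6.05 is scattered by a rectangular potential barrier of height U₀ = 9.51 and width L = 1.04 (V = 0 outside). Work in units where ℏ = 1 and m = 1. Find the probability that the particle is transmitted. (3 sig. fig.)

T = 0.0155

Since E < U₀ the interior solution is evanescent with decay constant κ = √(2m(U₀ − E))/ℏ = 2.631.
κL = 2.736, sinh(κL) = 7.679.
Matching ψ, ψ′ at both faces gives T = [1 + U₀² sinh²(κL) / (4E(U₀ − E))]⁻¹ = 1/64.69 = 0.0155.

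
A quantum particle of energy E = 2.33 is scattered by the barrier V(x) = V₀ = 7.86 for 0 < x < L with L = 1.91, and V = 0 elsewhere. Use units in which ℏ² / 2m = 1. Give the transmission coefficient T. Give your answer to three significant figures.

T = 0.000419

Since E < V₀ the interior solution is evanescent with decay constant κ = √(2m(V₀ − E))/ℏ = 2.352.
κL = 4.492, sinh(κL) = 44.62.
The exact tunnelling result is T⁻¹ = 1 + V₀² sinh²(κL) / [4E(V₀ − E)] = 2388, so T = 0.000419.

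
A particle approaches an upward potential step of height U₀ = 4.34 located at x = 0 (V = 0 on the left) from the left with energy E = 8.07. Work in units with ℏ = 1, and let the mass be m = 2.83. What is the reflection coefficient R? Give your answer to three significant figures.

On each side the TISE gives plane waves with k = √(2m(E − V))/ℏ: k₁ = √(2·2.83·8.07) = 6.758, k₂ = √(2·2.83·3.73) = 4.595.
Continuity of ψ and ψ′ at the step yields the reflection amplitude r = (k₁ − k₂)/(k₁ + k₂) = 0.1906; thus R = |r|² = 0.03632, T = 0.9637.

R = 0.0363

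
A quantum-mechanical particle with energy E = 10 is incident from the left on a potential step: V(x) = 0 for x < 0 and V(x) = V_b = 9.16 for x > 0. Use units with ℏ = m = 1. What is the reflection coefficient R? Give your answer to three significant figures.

The wavenumbers are k₁ = √(2mE)/ℏ = 4.472 on the left and k₂ = √(2m(E − V_b))/ℏ = 1.296 on the right.
Continuity of ψ and ψ′ at the step yields the reflection amplitude r = (k₁ − k₂)/(k₁ + k₂) = 0.5506; thus R = |r|² = 0.3032, T = 0.6968.

R = 0.303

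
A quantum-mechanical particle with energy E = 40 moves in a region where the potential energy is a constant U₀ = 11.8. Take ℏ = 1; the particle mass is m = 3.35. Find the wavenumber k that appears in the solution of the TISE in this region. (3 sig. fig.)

k = 13.7

With E > U₀ the solution is oscillatory, ψ ∝ e^{±ikx} with k = √(2m(E − U₀))/ℏ.
k = √(2 × 3.35 × 28.2) = 13.75.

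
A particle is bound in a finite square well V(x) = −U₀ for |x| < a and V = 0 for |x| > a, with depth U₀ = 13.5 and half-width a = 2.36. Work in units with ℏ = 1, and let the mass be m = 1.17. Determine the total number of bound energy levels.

Define the well-strength parameter z₀ = (a/ℏ)√(2mU₀) = 2.36 × √(2·1.17·13.5) = 13.26.
The even/odd transcendental equations gain one root per π/2 in z₀, giving N = 1 + ⌊2z₀/π⌋ = 1 + ⌊8.444⌋ = 9.

N = 9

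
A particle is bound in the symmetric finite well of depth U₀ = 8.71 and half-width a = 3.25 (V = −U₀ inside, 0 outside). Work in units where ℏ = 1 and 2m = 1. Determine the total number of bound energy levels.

The dimensionless depth is z₀ = a√(2mU₀)/ℏ = 3.25 × √(8.710) = 9.592.
The even/odd transcendental equations gain one root per π/2 in z₀, giving N = 1 + ⌊2z₀/π⌋ = 1 + ⌊6.106⌋ = 7.

N = 7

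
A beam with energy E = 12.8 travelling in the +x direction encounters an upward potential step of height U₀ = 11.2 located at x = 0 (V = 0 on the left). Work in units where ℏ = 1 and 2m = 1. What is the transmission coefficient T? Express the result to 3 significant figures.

On each side the TISE gives plane waves with k = √(2m(E − V))/ℏ: k₁ = √(2·½·12.8) = 3.578, k₂ = √(2·½·1.6) = 1.265.
Continuity of ψ and ψ′ at the step yields the reflection amplitude r = (k₁ − k₂)/(k₁ + k₂) = 0.4776; thus R = |r|² = 0.2281, T = 0.7719.

T = 0.772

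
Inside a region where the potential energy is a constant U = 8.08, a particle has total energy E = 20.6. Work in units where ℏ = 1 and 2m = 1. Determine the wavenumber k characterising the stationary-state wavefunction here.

k = 3.54

With E > U the solution is oscillatory, ψ ∝ e^{±ikx} with k = √(2m(E − U))/ℏ.
k = √(2 × 0.5 × 12.52) = 3.538.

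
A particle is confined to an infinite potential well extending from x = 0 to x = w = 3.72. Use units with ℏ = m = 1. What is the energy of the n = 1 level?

The infinite-well eigenfunctions ψ_n = √(2/w) sin(nπx/w) vanish at both walls, giving E_n = n²π²ℏ²/(2mw²).
E_1 = 1² × π² / (2 × 1 × 3.72²) = 0.3566.

E = 0.357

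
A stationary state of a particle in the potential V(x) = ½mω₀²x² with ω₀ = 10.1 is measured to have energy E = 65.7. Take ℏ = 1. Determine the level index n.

Invert E_n = (n + ½)ℏω₀: n = E/ℏω₀ − ½ = 6.005, so n = 6.

n = 6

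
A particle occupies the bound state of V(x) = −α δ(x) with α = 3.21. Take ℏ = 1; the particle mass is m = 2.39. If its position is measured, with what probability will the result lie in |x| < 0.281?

P = 0.987

The normalised bound state is ψ = √κ e^{−κ|x|} with κ = mα/ℏ² = 7.672.
P(|x| < d) = ∫_{−d}^{d} κ e^{−2κ|x|} dx = 1 − e^{−2κd} = 1 − e^{−4.312} = 0.9866.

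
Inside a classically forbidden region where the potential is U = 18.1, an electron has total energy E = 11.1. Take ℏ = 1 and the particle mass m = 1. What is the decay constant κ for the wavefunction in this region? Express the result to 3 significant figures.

κ = 3.74

Since E < U the TISE in this region is ψ'' = κ²ψ with κ = √(2m(U − E))/ℏ.
κ = √(2 × 1 × 7) = 3.742.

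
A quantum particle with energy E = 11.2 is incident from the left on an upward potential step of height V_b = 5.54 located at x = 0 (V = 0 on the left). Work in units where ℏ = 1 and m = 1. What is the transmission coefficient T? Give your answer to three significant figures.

T = 0.971

On each side the TISE gives plane waves with k = √(2m(E − V))/ℏ: k₁ = √(2·1·11.2) = 4.733, k₂ = √(2·1·5.66) = 3.365.
Matching ψ and ψ′ at x = 0 gives r = (k₁ − k₂)/(k₁ + k₂), so R = r² = 0.02856 and T = 1 − R = 0.9714.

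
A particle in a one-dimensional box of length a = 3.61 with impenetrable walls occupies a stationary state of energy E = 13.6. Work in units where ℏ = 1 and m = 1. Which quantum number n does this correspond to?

From E_n = n²π²ℏ²/(2ma²) invert to n = √(2ma²E)/(πℏ).
n = (3.61/π) × √(2 × 1 × 13.6) = 5.993 → n = 6.

n = 6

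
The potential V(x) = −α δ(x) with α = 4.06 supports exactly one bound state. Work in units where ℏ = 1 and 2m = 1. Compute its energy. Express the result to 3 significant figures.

For x ≠ 0 the bound state is ψ ∝ e^{−κ|x|}; integrating the TISE across the delta gives the cusp condition 2κ = 2mα/ℏ², so κ = 2.030.
Then E = −ℏ²κ²/(2m) = −mα²/(2ℏ²) = -4.121.

E = -4.12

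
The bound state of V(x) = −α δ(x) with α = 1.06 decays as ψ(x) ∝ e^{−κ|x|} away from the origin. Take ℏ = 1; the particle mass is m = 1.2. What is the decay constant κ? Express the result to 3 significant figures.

Integrate −(ℏ²/2m)ψ'' − αδ(x)ψ = Eψ from −ε to +ε: the ψ'' term gives ψ'(0⁺) − ψ'(0⁻) and the δ term gives −(2mα/ℏ²)ψ(0).
With ψ ∝ e^{−κ|x|} this yields −2κ = −2mα/ℏ², so κ = mα/ℏ² = 1.272.

κ = 1.27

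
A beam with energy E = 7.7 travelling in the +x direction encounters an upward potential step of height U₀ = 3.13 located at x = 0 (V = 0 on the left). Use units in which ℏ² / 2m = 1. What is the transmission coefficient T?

T = 0.983

The wavenumbers are k₁ = √(2mE)/ℏ = 2.775 on the left and k₂ = √(2m(E − U₀))/ℏ = 2.138 on the right.
Matching ψ and ψ′ at x = 0 gives r = (k₁ − k₂)/(k₁ + k₂), so R = r² = 0.01682 and T = 1 − R = 0.9832.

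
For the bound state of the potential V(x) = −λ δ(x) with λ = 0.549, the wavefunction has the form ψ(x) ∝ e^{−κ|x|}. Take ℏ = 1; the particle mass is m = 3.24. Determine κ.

κ = 1.78

Integrate −(ℏ²/2m)ψ'' − λδ(x)ψ = Eψ from −ε to +ε: the ψ'' term gives ψ'(0⁺) − ψ'(0⁻) and the δ term gives −(2mλ/ℏ²)ψ(0).
With ψ ∝ e^{−κ|x|} this yields −2κ = −2mλ/ℏ², so κ = mλ/ℏ² = 1.779.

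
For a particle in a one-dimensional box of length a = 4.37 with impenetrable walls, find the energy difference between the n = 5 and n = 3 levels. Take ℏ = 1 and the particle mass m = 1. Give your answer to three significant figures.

E_n = n²π²ℏ²/(2ma²), so ΔE = (5² − 3²) π²ℏ²/(2ma²).
ΔE = 16 × π² / (2 × 1 × 4.37²) = 4.135.

ΔE = 4.13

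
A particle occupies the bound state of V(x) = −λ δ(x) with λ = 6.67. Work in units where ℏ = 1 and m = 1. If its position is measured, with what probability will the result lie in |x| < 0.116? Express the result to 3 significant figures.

P = 0.787

The normalised bound state is ψ = √κ e^{−κ|x|} with κ = mλ/ℏ² = 6.670.
P(|x| < d) = ∫_{−d}^{d} κ e^{−2κ|x|} dx = 1 − e^{−2κd} = 1 − e^{−1.547} = 0.7872.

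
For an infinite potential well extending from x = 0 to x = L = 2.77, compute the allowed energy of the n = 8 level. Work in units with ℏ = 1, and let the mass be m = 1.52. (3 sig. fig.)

E = 27.1

Requiring ψ(0) = ψ(L) = 0 quantises k = nπ/L, hence E_n = ℏ²k²/2m = n²π²ℏ²/(2mL²).
E_8 = 8² × π² / (2 × 1.52 × 2.77²) = 27.08.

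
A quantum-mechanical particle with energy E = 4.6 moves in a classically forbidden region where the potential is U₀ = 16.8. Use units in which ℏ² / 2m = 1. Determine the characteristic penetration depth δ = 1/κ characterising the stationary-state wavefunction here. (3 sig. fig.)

Since E < U₀ the TISE in this region is ψ'' = κ²ψ with κ = √(2m(U₀ − E))/ℏ.
κ = √(2 × 0.5 × 12.2) = 3.493. The penetration depth is δ = 1/κ = 0.286.

δ = 0.286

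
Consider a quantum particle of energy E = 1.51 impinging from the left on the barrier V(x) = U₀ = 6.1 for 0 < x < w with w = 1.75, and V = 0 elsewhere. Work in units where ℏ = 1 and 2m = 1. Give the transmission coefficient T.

E < U₀: inside the barrier ψ ∝ e^{±κx} with κ = √(2m(U₀ − E))/ℏ = 2.142.
κw = 3.749, sinh(κw) = 21.23.
Matching ψ, ψ′ at both faces gives T = [1 + U₀² sinh²(κw) / (4E(U₀ − E))]⁻¹ = 1/606.1 = 0.00165.

T = 0.00165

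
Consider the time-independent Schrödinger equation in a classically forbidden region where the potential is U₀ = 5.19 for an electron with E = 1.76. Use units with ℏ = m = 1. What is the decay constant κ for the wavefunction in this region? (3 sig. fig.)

Since E < U₀ the TISE in this region is ψ'' = κ²ψ with κ = √(2m(U₀ − E))/ℏ.
κ = √(2 × 1 × 3.43) = 2.619.

κ = 2.62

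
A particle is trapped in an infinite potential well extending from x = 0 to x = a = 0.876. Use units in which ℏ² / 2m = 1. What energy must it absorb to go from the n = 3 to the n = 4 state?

ΔE = 90.0

E_n = n²π²ℏ²/(2ma²), so ΔE = (4² − 3²) π²ℏ²/(2ma²).
ΔE = 7 × π² / (2 × 0.5 × 0.876²) = 90.03.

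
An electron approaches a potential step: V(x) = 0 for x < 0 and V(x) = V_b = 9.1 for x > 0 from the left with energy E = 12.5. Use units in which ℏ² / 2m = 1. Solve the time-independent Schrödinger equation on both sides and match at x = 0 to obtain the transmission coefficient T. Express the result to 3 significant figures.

T = 0.901

On each side the TISE gives plane waves with k = √(2m(E − V))/ℏ: k₁ = √(2·½·12.5) = 3.536, k₂ = √(2·½·3.4) = 1.844.
Matching ψ and ψ′ at x = 0 gives r = (k₁ − k₂)/(k₁ + k₂), so R = r² = 0.09889 and T = 1 − R = 0.9011.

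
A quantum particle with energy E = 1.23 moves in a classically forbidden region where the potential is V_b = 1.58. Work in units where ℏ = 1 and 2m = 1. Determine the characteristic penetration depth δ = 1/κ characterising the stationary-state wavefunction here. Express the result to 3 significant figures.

δ = 1.69

Since E < V_b the TISE in this region is ψ'' = κ²ψ with κ = √(2m(V_b − E))/ℏ.
κ = √(2 × 0.5 × 0.35) = 0.5916. The penetration depth is δ = 1/κ = 1.69.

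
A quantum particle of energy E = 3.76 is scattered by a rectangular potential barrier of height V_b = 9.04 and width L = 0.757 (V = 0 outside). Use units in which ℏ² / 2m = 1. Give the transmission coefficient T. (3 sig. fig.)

T = 0.113

E < V_b: inside the barrier ψ ∝ e^{±κx} with κ = √(2m(V_b − E))/ℏ = 2.298.
κL = 1.739, sinh(κL) = 2.759.
Matching ψ, ψ′ at both faces gives T = [1 + V_b² sinh²(κL) / (4E(V_b − E))]⁻¹ = 1/8.835 = 0.113.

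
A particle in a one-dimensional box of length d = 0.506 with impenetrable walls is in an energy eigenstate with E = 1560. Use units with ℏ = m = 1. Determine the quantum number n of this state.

n = 9

From E_n = n²π²ℏ²/(2md²) invert to n = √(2md²E)/(πℏ).
n = (0.506/π) × √(2 × 1 × 1560) = 8.997 → n = 9.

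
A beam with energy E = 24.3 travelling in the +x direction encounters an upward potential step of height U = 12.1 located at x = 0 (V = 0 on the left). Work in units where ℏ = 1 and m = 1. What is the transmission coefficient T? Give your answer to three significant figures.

On each side the TISE gives plane waves with k = √(2m(E − V))/ℏ: k₁ = √(2·1·24.3) = 6.971, k₂ = √(2·1·12.2) = 4.940.
Matching ψ and ψ′ at x = 0 gives r = (k₁ − k₂)/(k₁ + k₂), so R = r² = 0.02910 and T = 1 − R = 0.9709.

T = 0.971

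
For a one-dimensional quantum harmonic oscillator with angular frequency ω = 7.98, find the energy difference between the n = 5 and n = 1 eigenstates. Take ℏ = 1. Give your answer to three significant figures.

E_n = ℏω(n + ½), so ΔE = (5 − 1) ℏω = 4 × 7.98 = 31.92.

ΔE = 31.9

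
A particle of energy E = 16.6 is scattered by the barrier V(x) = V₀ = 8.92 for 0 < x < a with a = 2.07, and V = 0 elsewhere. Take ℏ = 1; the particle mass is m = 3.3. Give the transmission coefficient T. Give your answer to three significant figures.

T = 0.904

E > V₀: inside the barrier k₂ = √(2m(E − V₀))/ℏ = 7.120, k₂a = 14.74.
T = [1 + V₀² sin²(k₂a) / (4E(E − V₀))]⁻¹ = 1/1.106 = 0.904.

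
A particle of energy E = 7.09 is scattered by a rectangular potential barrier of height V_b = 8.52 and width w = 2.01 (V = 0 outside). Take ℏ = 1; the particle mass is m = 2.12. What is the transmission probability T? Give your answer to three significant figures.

T = 0.000112

E < V_b: inside the barrier ψ ∝ e^{±κx} with κ = √(2m(V_b − E))/ℏ = 2.462.
κw = 4.949, sinh(κw) = 70.54.
Matching ψ, ψ′ at both faces gives T = [1 + V_b² sinh²(κw) / (4E(V_b − E))]⁻¹ = 1/8907 = 0.000112.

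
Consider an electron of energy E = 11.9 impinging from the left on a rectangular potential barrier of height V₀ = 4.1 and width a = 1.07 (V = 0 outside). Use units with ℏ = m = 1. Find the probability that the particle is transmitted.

Above the barrier the interior wavenumber is k₂ = √(2m(E − V₀))/ℏ = 3.950, giving phase k₂a = 4.226.
T = [1 + V₀² sin²(k₂a) / (4E(E − V₀))]⁻¹ = 1/1.035 = 0.966.

T = 0.966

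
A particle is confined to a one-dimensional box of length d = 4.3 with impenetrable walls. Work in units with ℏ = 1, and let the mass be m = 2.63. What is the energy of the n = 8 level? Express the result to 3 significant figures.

E = 6.49

Requiring ψ(0) = ψ(d) = 0 quantises k = nπ/d, hence E_n = ℏ²k²/2m = n²π²ℏ²/(2md²).
E_8 = 8² × π² / (2 × 2.63 × 4.3²) = 6.495.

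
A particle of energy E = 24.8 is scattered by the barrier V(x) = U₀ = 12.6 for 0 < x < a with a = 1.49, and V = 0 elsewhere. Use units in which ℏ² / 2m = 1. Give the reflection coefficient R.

E > U₀: inside the barrier k₂ = √(2m(E − U₀))/ℏ = 3.493, k₂a = 5.204.
T = [1 + U₀² sin²(k₂a) / (4E(E − U₀))]⁻¹ = 1/1.102 = 0.908.
R = 1 − T = 0.0925.

R = 0.0925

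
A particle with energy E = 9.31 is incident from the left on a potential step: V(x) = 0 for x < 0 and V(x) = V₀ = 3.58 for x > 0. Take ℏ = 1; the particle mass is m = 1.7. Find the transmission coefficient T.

T = 0.985

The wavenumbers are k₁ = √(2mE)/ℏ = 5.626 on the left and k₂ = √(2m(E − V₀))/ℏ = 4.414 on the right.
Continuity of ψ and ψ′ at the step yields the reflection amplitude r = (k₁ − k₂)/(k₁ + k₂) = 0.1208; thus R = |r|² = 0.01458, T = 0.9854.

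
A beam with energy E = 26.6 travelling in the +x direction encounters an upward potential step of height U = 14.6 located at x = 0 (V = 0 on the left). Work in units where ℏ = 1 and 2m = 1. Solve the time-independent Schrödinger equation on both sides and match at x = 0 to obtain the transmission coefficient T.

On each side the TISE gives plane waves with k = √(2m(E − V))/ℏ: k₁ = √(2·½·26.6) = 5.158, k₂ = √(2·½·12) = 3.464.
Continuity of ψ and ψ′ at the step yields the reflection amplitude r = (k₁ − k₂)/(k₁ + k₂) = 0.1964; thus R = |r|² = 0.03858, T = 0.9614.

T = 0.961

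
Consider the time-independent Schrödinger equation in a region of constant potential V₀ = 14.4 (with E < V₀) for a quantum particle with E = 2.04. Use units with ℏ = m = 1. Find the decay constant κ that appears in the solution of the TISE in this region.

κ = 4.97

Since E < V₀ the TISE in this region is ψ'' = κ²ψ with κ = √(2m(V₀ − E))/ℏ.
κ = √(2 × 1 × 12.36) = 4.972.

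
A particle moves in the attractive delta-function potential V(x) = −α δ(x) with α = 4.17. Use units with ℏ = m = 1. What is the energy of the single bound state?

E = -8.69

The bound state is ψ(x) = √κ e^{−κ|x|}. The derivative jump ψ'(0⁺) − ψ'(0⁻) = −(2mα/ℏ²)ψ(0) fixes κ = mα/ℏ² = 4.170.
Then E = −ℏ²κ²/(2m) = −mα²/(2ℏ²) = -8.694.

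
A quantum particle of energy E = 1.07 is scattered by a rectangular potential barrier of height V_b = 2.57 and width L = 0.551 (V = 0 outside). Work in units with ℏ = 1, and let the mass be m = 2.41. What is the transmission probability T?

T = 0.183

Since E < V_b the interior solution is evanescent with decay constant κ = √(2m(V_b − E))/ℏ = 2.689.
κL = 1.482, sinh(κL) = 2.086.
The exact tunnelling result is T⁻¹ = 1 + V_b² sinh²(κL) / [4E(V_b − E)] = 5.478, so T = 0.183.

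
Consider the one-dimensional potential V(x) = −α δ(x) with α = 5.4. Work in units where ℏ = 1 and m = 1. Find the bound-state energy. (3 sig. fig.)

E = -14.6

For x ≠ 0 the bound state is ψ ∝ e^{−κ|x|}; integrating the TISE across the delta gives the cusp condition 2κ = 2mα/ℏ², so κ = 5.400.
Then E = −ℏ²κ²/(2m) = −mα²/(2ℏ²) = -14.58.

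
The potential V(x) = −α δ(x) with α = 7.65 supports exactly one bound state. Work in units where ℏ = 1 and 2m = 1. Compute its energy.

The bound state is ψ(x) = √κ e^{−κ|x|}. The derivative jump ψ'(0⁺) − ψ'(0⁻) = −(2mα/ℏ²)ψ(0) fixes κ = mα/ℏ² = 3.825.
Then E = −ℏ²κ²/(2m) = −mα²/(2ℏ²) = -14.63.

E = -14.6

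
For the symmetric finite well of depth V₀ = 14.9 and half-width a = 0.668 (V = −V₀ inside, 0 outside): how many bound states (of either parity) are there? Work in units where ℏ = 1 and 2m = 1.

N = 2

The dimensionless depth is z₀ = a√(2mV₀)/ℏ = 0.668 × √(14.90) = 2.579.
A new bound state (alternating even/odd) appears each time z₀ passes a multiple of π/2, so N = ⌊2z₀/π⌋ + 1 = ⌊1.642⌋ + 1 = 2.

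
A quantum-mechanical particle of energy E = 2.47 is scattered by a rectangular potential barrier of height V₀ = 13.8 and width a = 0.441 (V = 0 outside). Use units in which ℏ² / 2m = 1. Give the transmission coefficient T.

Since E < V₀ the interior solution is evanescent with decay constant κ = √(2m(V₀ − E))/ℏ = 3.366.
κa = 1.484, sinh(κa) = 2.093.
The exact tunnelling result is T⁻¹ = 1 + V₀² sinh²(κa) / [4E(V₀ − E)] = 8.452, so T = 0.118.

T = 0.118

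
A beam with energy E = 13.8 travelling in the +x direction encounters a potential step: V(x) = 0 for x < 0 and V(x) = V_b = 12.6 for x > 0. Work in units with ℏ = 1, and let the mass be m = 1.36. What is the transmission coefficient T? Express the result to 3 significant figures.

On each side the TISE gives plane waves with k = √(2m(E − V))/ℏ: k₁ = √(2·1.36·13.8) = 6.127, k₂ = √(2·1.36·1.2) = 1.807.
Matching ψ and ψ′ at x = 0 gives r = (k₁ − k₂)/(k₁ + k₂), so R = r² = 0.2965 and T = 1 − R = 0.7035.

T = 0.703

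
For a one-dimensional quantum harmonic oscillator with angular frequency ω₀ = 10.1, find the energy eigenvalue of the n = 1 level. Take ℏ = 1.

E = 15.2

The oscillator eigenvalues are E_n = ℏω₀(n + ½), so E_1 = 10.1 × 1.5 = 15.15.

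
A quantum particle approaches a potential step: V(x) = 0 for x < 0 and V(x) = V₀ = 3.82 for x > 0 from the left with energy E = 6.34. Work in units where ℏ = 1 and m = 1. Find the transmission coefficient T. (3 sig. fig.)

On each side the TISE gives plane waves with k = √(2m(E − V))/ℏ: k₁ = √(2·1·6.34) = 3.561, k₂ = √(2·1·2.52) = 2.245.
Matching ψ and ψ′ at x = 0 gives r = (k₁ − k₂)/(k₁ + k₂), so R = r² = 0.05137 and T = 1 − R = 0.9486.

T = 0.949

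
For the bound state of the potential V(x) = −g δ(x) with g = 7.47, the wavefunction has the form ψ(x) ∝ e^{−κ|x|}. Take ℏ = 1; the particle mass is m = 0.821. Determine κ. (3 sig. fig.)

κ = 6.13

Integrate −(ℏ²/2m)ψ'' − gδ(x)ψ = Eψ from −ε to +ε: the ψ'' term gives ψ'(0⁺) − ψ'(0⁻) and the δ term gives −(2mg/ℏ²)ψ(0).
With ψ ∝ e^{−κ|x|} this yields −2κ = −2mg/ℏ², so κ = mg/ℏ² = 6.133.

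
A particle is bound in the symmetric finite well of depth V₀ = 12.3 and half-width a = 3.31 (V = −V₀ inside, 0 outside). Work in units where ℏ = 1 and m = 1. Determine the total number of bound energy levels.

Define the well-strength parameter z₀ = (a/ℏ)√(2mV₀) = 3.31 × √(2·1·12.3) = 16.42.
A new bound state (alternating even/odd) appears each time z₀ passes a multiple of π/2, so N = ⌊2z₀/π⌋ + 1 = ⌊10.45⌋ + 1 = 11.

N = 11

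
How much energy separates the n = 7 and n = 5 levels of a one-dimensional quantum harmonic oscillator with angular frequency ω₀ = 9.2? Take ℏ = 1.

ΔE = 18.4

E_n = ℏω₀(n + ½), so ΔE = (7 − 5) ℏω₀ = 2 × 9.2 = 18.40.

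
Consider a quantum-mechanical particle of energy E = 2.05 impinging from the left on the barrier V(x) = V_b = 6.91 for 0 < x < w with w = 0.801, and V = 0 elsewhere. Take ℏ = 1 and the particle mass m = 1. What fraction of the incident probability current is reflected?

R = 0.978

Since E < V_b the interior solution is evanescent with decay constant κ = √(2m(V_b − E))/ℏ = 3.118.
κw = 2.497, sinh(κw) = 6.033.
The exact tunnelling result is T⁻¹ = 1 + V_b² sinh²(κw) / [4E(V_b − E)] = 44.62, so T = 0.0224.
R = 1 − T = 0.978.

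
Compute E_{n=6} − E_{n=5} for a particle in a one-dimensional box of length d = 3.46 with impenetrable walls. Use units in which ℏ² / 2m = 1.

ΔE = 9.07

E_n = n²π²ℏ²/(2md²), so ΔE = (6² − 5²) π²ℏ²/(2md²).
ΔE = 11 × π² / (2 × 0.5 × 3.46²) = 9.069.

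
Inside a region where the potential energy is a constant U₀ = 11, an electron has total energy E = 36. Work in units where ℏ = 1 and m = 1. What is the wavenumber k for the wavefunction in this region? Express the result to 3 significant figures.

k = 7.07

With E > U₀ the solution is oscillatory, ψ ∝ e^{±ikx} with k = √(2m(E − U₀))/ℏ.
k = √(2 × 1 × 25) = 7.071.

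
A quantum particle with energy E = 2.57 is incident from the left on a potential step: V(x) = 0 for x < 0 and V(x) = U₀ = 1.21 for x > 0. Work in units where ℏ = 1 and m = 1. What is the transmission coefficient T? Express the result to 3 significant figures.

T = 0.975

The wavenumbers are k₁ = √(2mE)/ℏ = 2.267 on the left and k₂ = √(2m(E − U₀))/ℏ = 1.649 on the right.
Continuity of ψ and ψ′ at the step yields the reflection amplitude r = (k₁ − k₂)/(k₁ + k₂) = 0.1578; thus R = |r|² = 0.02489, T = 0.9751.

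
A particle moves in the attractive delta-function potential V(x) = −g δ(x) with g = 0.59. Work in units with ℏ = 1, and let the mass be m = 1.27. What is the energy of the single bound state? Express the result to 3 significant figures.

For x ≠ 0 the bound state is ψ ∝ e^{−κ|x|}; integrating the TISE across the delta gives the cusp condition 2κ = 2mg/ℏ², so κ = 0.7493.
Then E = −ℏ²κ²/(2m) = −mg²/(2ℏ²) = -0.2210.

E = -0.221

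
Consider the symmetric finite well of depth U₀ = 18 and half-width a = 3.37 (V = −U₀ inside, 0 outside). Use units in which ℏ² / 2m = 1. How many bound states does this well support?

N = 10

The dimensionless depth is z₀ = a√(2mU₀)/ℏ = 3.37 × √(18.00) = 14.30.
The even/odd transcendental equations gain one root per π/2 in z₀, giving N = 1 + ⌊2z₀/π⌋ = 1 + ⌊9.102⌋ = 10.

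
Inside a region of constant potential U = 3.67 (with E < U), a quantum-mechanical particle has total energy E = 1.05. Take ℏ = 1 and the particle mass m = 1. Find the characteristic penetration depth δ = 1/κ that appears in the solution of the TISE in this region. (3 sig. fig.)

Since E < U the TISE in this region is ψ'' = κ²ψ with κ = √(2m(U − E))/ℏ.
κ = √(2 × 1 × 2.62) = 2.289. The penetration depth is δ = 1/κ = 0.437.

δ = 0.437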